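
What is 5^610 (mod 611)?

5^1 ≡ 5 (mod 611)
5^2 ≡ 5^2 = 25 ≡ 25 (mod 611)
5^4 ≡ 25^2 = 625 ≡ 14 (mod 611)
5^8 ≡ 14^2 = 196 ≡ 196 (mod 611)
5^16 ≡ 196^2 = 38416 ≡ 534 (mod 611)
5^32 ≡ 534^2 = 285156 ≡ 430 (mod 611)
5^64 ≡ 430^2 = 184900 ≡ 378 (mod 611)
5^128 ≡ 378^2 = 142884 ≡ 521 (mod 611)
5^256 ≡ 521^2 = 271441 ≡ 157 (mod 611)
5^512 ≡ 157^2 = 24649 ≡ 209 (mod 611)
610 = 512 + 64 + 32 + 2 in binary powers of 2.
So 5^610 ≡ 209 · 378 · 430 · 25 ≡ 441 (mod 611).
Since 441 ≠ 1, base 5 is a Fermat witness: 611 is composite.

441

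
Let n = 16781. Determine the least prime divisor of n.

16781 is odd.
Digit sum 23, not divisible by 3.
Ends in 1: not divisible by 5.
7: 16781 = 7·2397 + 2
11: 16781 = 11·1525 + 6
13: 16781 = 13·1290 + 11
17: 16781 = 17·987 + 2
19: 16781 = 19·883 + 4
23: 16781 = 23·729 + 14
29: 16781 = 29·578 + 19
31: 16781 = 31·541 + 10
37: 16781 = 37·453 + 20
41: 16781 = 41·409 + 12
43: 16781 = 43·390 + 11
47: 16781 = 47·357 + 2
53: 16781 = 53·316 + 33
59: 16781 = 59·284 + 25
61: 16781 = 61·275 + 6
67: 16781 = 67·250 + 31
71: 16781 = 71·236 + 25
73: 16781 = 73·229 + 64
79: 16781 = 79·212 + 33
83: 16781 = 83·202 + 15
89: 16781 = 89·188 + 49
97: 16781 = 97·173

97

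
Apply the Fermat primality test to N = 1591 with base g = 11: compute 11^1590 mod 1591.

11^1 ≡ 11 (mod 1591)
11^2 ≡ 11^2 = 121 ≡ 121 (mod 1591)
11^4 ≡ 121^2 = 14641 ≡ 322 (mod 1591)
11^8 ≡ 322^2 = 103684 ≡ 269 (mod 1591)
11^16 ≡ 269^2 = 72361 ≡ 766 (mod 1591)
11^32 ≡ 766^2 = 586756 ≡ 1268 (mod 1591)
11^64 ≡ 1268^2 = 1607824 ≡ 914 (mod 1591)
11^128 ≡ 914^2 = 835396 ≡ 121 (mod 1591)
11^256 ≡ 121^2 = 14641 ≡ 322 (mod 1591)
11^512 ≡ 322^2 = 103684 ≡ 269 (mod 1591)
11^1024 ≡ 269^2 = 72361 ≡ 766 (mod 1591)
1590 = 1024 + 512 + 32 + 16 + 4 + 2 in binary powers of 2.
So 11^1590 ≡ 766 · 269 · 1268 · 766 · 322 · 121 ≡ 1000 (mod 1591).
Since 1000 ≠ 1, base 11 is a Fermat witness: 1591 is composite.

1000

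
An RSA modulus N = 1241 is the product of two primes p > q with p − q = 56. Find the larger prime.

73

Since p = q + 56, we have 1241 = q(q + 56), so q² + 56q − 1241 = 0.
Discriminant: 56² + 4·1241 = 3136 + 4964 = 8100; √8100 = 90.
q = (−56 + 90)/2 = 17, and p = q + 56 = 73.
Check: 17 · 73 = 1241.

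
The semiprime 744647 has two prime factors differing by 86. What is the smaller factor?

821

Since p = q + 86, we have 744647 = q(q + 86), so q² + 86q − 744647 = 0.
Discriminant: 86² + 4·744647 = 7396 + 2978588 = 2985984; √2985984 = 1728.
q = (−86 + 1728)/2 = 821, and p = q + 86 = 907.
Check: 821 · 907 = 744647.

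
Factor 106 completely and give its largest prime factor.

53

106 = 2 · 53
53 is prime.
So 106 = 2 · 53; the largest prime factor is 53.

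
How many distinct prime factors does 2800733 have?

2800733 = 13 · 215441
215441 = 17 · 12673
12673 = 19 · 667
667 = 23 · 29
2800733 = 13 · 17 · 19 · 23 · 29, which has 5 distinct prime factors.

5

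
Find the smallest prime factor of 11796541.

11796541 is odd.
Digit sum 34, not divisible by 3.
Ends in 1: not divisible by 5.
7: 11796541 = 7·1685220 + 1
11: 11796541 = 11·1072412 + 9
13: 11796541 = 13·907426 + 3
17: 11796541 = 17·693914 + 3
19: 11796541 = 19·620870 + 11
23: 11796541 = 23·512893 + 2
29: 11796541 = 29·406777 + 8
31: 11796541 = 31·380533 + 18
37: 11796541 = 37·318825 + 16
41: 11796541 = 41·287720 + 21
43: 11796541 = 43·274338 + 7
47: 11796541 = 47·250990 + 11
53: 11796541 = 53·222576 + 13
59: 11796541 = 59·199941 + 22
61: 11796541 = 61·193385 + 56
67: 11796541 = 67·176067 + 52
71: 11796541 = 71·166148 + 33
73: 11796541 = 73·161596 + 33
79: 11796541 = 79·149323 + 24
83: 11796541 = 83·142127

83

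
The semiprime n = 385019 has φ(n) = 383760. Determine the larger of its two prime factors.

φ(n) = (p−1)(q−1) = n − (p+q) + 1, so p + q = 385019 − 383760 + 1 = 1260.
p and q are the roots of t² − 1260t + 385019 = 0.
Discriminant: 1260² − 4·385019 = 1587600 − 1540076 = 47524; √47524 = 218.
q = (1260 − 218)/2 = 521, p = (1260 + 218)/2 = 739.
Check: 521 · 739 = 385019.

739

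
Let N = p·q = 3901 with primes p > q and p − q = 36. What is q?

Since p = q + 36, we have 3901 = q(q + 36), so q² + 36q − 3901 = 0.
Discriminant: 36² + 4·3901 = 1296 + 15604 = 16900; √16900 = 130.
q = (−36 + 130)/2 = 47, and p = q + 36 = 83.
Check: 47 · 83 = 3901.

47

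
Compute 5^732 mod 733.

1

5^1 ≡ 5 (mod 733)
5^2 ≡ 5^2 = 25 ≡ 25 (mod 733)
5^4 ≡ 25^2 = 625 ≡ 625 (mod 733)
5^8 ≡ 625^2 = 390625 ≡ 669 (mod 733)
5^16 ≡ 669^2 = 447561 ≡ 431 (mod 733)
5^32 ≡ 431^2 = 185761 ≡ 312 (mod 733)
5^64 ≡ 312^2 = 97344 ≡ 588 (mod 733)
5^128 ≡ 588^2 = 345744 ≡ 501 (mod 733)
5^256 ≡ 501^2 = 251001 ≡ 315 (mod 733)
5^512 ≡ 315^2 = 99225 ≡ 270 (mod 733)
732 = 512 + 128 + 64 + 16 + 8 + 4 in binary powers of 2.
So 5^732 ≡ 270 · 501 · 588 · 431 · 669 · 625 ≡ 1 (mod 733).
Since the result is 1, base 5 gives no evidence that 733 is composite.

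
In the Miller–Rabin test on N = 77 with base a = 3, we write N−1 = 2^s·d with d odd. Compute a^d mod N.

77 − 1 = 76 = 2^2 · 19, so d = 19.
3^1 ≡ 3 (mod 77)
3^2 ≡ 3^2 = 9 ≡ 9 (mod 77)
3^4 ≡ 9^2 = 81 ≡ 4 (mod 77)
3^8 ≡ 4^2 = 16 ≡ 16 (mod 77)
3^16 ≡ 16^2 = 256 ≡ 25 (mod 77)
19 = 16 + 2 + 1 in binary powers of 2.
So 3^19 ≡ 25 · 9 · 3 ≡ 59 (mod 77).
Squaring chain: 59 → 16; never reaches −1, so base 3 is a Miller–Rabin witness that 77 is composite.

59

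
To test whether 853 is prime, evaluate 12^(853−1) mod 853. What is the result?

12^1 ≡ 12 (mod 853)
12^2 ≡ 12^2 = 144 ≡ 144 (mod 853)
12^4 ≡ 144^2 = 20736 ≡ 264 (mod 853)
12^8 ≡ 264^2 = 69696 ≡ 603 (mod 853)
12^16 ≡ 603^2 = 363609 ≡ 231 (mod 853)
12^32 ≡ 231^2 = 53361 ≡ 475 (mod 853)
12^64 ≡ 475^2 = 225625 ≡ 433 (mod 853)
12^128 ≡ 433^2 = 187489 ≡ 682 (mod 853)
12^256 ≡ 682^2 = 465124 ≡ 239 (mod 853)
12^512 ≡ 239^2 = 57121 ≡ 823 (mod 853)
852 = 512 + 256 + 64 + 16 + 4 in binary powers of 2.
So 12^852 ≡ 823 · 239 · 433 · 231 · 264 ≡ 1 (mod 853).
Since the result is 1, base 12 gives no evidence that 853 is composite.

1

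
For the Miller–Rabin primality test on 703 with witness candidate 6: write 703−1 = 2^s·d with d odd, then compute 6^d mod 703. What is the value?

703 − 1 = 702 = 2^1 · 351, so d = 351.
6^1 ≡ 6 (mod 703)
6^2 ≡ 6^2 = 36 ≡ 36 (mod 703)
6^4 ≡ 36^2 = 1296 ≡ 593 (mod 703)
6^8 ≡ 593^2 = 351649 ≡ 149 (mod 703)
6^16 ≡ 149^2 = 22201 ≡ 408 (mod 703)
6^32 ≡ 408^2 = 166464 ≡ 556 (mod 703)
6^64 ≡ 556^2 = 309136 ≡ 519 (mod 703)
6^128 ≡ 519^2 = 269361 ≡ 112 (mod 703)
6^256 ≡ 112^2 = 12544 ≡ 593 (mod 703)
351 = 256 + 64 + 16 + 8 + 4 + 2 + 1 in binary powers of 2.
So 6^351 ≡ 593 · 519 · 408 · 149 · 593 · 36 · 6 ≡ 438 (mod 703).
Squaring chain: 438; never reaches −1, so base 6 is a Miller–Rabin witness that 703 is composite.

438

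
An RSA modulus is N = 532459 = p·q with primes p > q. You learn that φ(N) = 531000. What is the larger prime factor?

751

φ(n) = (p−1)(q−1) = n − (p+q) + 1, so p + q = 532459 − 531000 + 1 = 1460.
p and q are the roots of t² − 1460t + 532459 = 0.
Discriminant: 1460² − 4·532459 = 2131600 − 2129836 = 1764; √1764 = 42.
q = (1460 − 42)/2 = 709, p = (1460 + 42)/2 = 751.
Check: 709 · 751 = 532459.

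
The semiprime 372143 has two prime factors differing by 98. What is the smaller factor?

563

Since p = q + 98, we have 372143 = q(q + 98), so q² + 98q − 372143 = 0.
Discriminant: 98² + 4·372143 = 9604 + 1488572 = 1498176; √1498176 = 1224.
q = (−98 + 1224)/2 = 563, and p = q + 98 = 661.
Check: 563 · 661 = 372143.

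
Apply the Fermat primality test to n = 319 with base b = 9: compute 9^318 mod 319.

25

9^1 ≡ 9 (mod 319)
9^2 ≡ 9^2 = 81 ≡ 81 (mod 319)
9^4 ≡ 81^2 = 6561 ≡ 181 (mod 319)
9^8 ≡ 181^2 = 32761 ≡ 223 (mod 319)
9^16 ≡ 223^2 = 49729 ≡ 284 (mod 319)
9^32 ≡ 284^2 = 80656 ≡ 268 (mod 319)
9^64 ≡ 268^2 = 71824 ≡ 49 (mod 319)
9^128 ≡ 49^2 = 2401 ≡ 168 (mod 319)
9^256 ≡ 168^2 = 28224 ≡ 152 (mod 319)
318 = 256 + 32 + 16 + 8 + 4 + 2 in binary powers of 2.
So 9^318 ≡ 152 · 268 · 284 · 223 · 181 · 81 ≡ 25 (mod 319).
Since 25 ≠ 1, base 9 is a Fermat witness: 319 is composite.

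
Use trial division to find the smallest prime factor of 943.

23

943 is odd.
Digit sum 16, not divisible by 3.
Ends in 3: not divisible by 5.
7: 943 = 7·134 + 5
11: 943 = 11·85 + 8
13: 943 = 13·72 + 7
17: 943 = 17·55 + 8
19: 943 = 19·49 + 12
23: 943 = 23·41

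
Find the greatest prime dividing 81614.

81614 = 2 · 40807
40807 = 13 · 3139
3139 = 43 · 73
73 is prime.
So 81614 = 2 · 13 · 43 · 73; the largest prime factor is 73.

73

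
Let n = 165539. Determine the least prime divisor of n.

11

165539 is odd.
Digit sum 29, not divisible by 3.
Ends in 9: not divisible by 5.
7: 165539 = 7·23648 + 3
11: 165539 = 11·15049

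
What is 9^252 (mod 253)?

202

9^1 ≡ 9 (mod 253)
9^2 ≡ 9^2 = 81 ≡ 81 (mod 253)
9^4 ≡ 81^2 = 6561 ≡ 236 (mod 253)
9^8 ≡ 236^2 = 55696 ≡ 36 (mod 253)
9^16 ≡ 36^2 = 1296 ≡ 31 (mod 253)
9^32 ≡ 31^2 = 961 ≡ 202 (mod 253)
9^64 ≡ 202^2 = 40804 ≡ 71 (mod 253)
9^128 ≡ 71^2 = 5041 ≡ 234 (mod 253)
252 = 128 + 64 + 32 + 16 + 8 + 4 in binary powers of 2.
So 9^252 ≡ 234 · 71 · 202 · 31 · 36 · 236 ≡ 202 (mod 253).
Since 202 ≠ 1, base 9 is a Fermat witness: 253 is composite.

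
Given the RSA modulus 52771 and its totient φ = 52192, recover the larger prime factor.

467

φ(n) = (p−1)(q−1) = n − (p+q) + 1, so p + q = 52771 − 52192 + 1 = 580.
p and q are the roots of t² − 580t + 52771 = 0.
Discriminant: 580² − 4·52771 = 336400 − 211084 = 125316; √125316 = 354.
q = (580 − 354)/2 = 113, p = (580 + 354)/2 = 467.
Check: 113 · 467 = 52771.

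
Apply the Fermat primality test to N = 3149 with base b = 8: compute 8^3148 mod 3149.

1203

8^1 ≡ 8 (mod 3149)
8^2 ≡ 8^2 = 64 ≡ 64 (mod 3149)
8^4 ≡ 64^2 = 4096 ≡ 947 (mod 3149)
8^8 ≡ 947^2 = 896809 ≡ 2493 (mod 3149)
8^16 ≡ 2493^2 = 6215049 ≡ 2072 (mod 3149)
8^32 ≡ 2072^2 = 4293184 ≡ 1097 (mod 3149)
8^64 ≡ 1097^2 = 1203409 ≡ 491 (mod 3149)
8^128 ≡ 491^2 = 241081 ≡ 1757 (mod 3149)
8^256 ≡ 1757^2 = 3087049 ≡ 1029 (mod 3149)
8^512 ≡ 1029^2 = 1058841 ≡ 777 (mod 3149)
8^1024 ≡ 777^2 = 603729 ≡ 2270 (mod 3149)
8^2048 ≡ 2270^2 = 5152900 ≡ 1136 (mod 3149)
3148 = 2048 + 1024 + 64 + 8 + 4 in binary powers of 2.
So 8^3148 ≡ 1136 · 2270 · 491 · 2493 · 947 ≡ 1203 (mod 3149).
Since 1203 ≠ 1, base 8 is a Fermat witness: 3149 is composite.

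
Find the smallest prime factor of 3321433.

31

3321433 is odd.
Digit sum 19, not divisible by 3.
Ends in 3: not divisible by 5.
7: 3321433 = 7·474490 + 3
11: 3321433 = 11·301948 + 5
13: 3321433 = 13·255494 + 11
17: 3321433 = 17·195378 + 7
19: 3321433 = 19·174812 + 5
23: 3321433 = 23·144410 + 3
29: 3321433 = 29·114532 + 5
31: 3321433 = 31·107143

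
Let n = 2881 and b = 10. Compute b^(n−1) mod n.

1215

10^1 ≡ 10 (mod 2881)
10^2 ≡ 10^2 = 100 ≡ 100 (mod 2881)
10^4 ≡ 100^2 = 10000 ≡ 1357 (mod 2881)
10^8 ≡ 1357^2 = 1841449 ≡ 490 (mod 2881)
10^16 ≡ 490^2 = 240100 ≡ 977 (mod 2881)
10^32 ≡ 977^2 = 954529 ≡ 918 (mod 2881)
10^64 ≡ 918^2 = 842724 ≡ 1472 (mod 2881)
10^128 ≡ 1472^2 = 2166784 ≡ 272 (mod 2881)
10^256 ≡ 272^2 = 73984 ≡ 1959 (mod 2881)
10^512 ≡ 1959^2 = 3837681 ≡ 189 (mod 2881)
10^1024 ≡ 189^2 = 35721 ≡ 1149 (mod 2881)
10^2048 ≡ 1149^2 = 1320201 ≡ 703 (mod 2881)
2880 = 2048 + 512 + 256 + 64 in binary powers of 2.
So 10^2880 ≡ 703 · 189 · 1959 · 1472 ≡ 1215 (mod 2881).
Since 1215 ≠ 1, base 10 is a Fermat witness: 2881 is composite.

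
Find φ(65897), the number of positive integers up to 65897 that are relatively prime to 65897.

58752

Factor: 65897 = 13 · 37 · 137.
φ(65897) = (13−1) · (37−1) · (137−1) = 12 · 36 · 136 = 58752.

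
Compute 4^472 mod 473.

236

4^1 ≡ 4 (mod 473)
4^2 ≡ 4^2 = 16 ≡ 16 (mod 473)
4^4 ≡ 16^2 = 256 ≡ 256 (mod 473)
4^8 ≡ 256^2 = 65536 ≡ 262 (mod 473)
4^16 ≡ 262^2 = 68644 ≡ 59 (mod 473)
4^32 ≡ 59^2 = 3481 ≡ 170 (mod 473)
4^64 ≡ 170^2 = 28900 ≡ 47 (mod 473)
4^128 ≡ 47^2 = 2209 ≡ 317 (mod 473)
4^256 ≡ 317^2 = 100489 ≡ 213 (mod 473)
472 = 256 + 128 + 64 + 16 + 8 in binary powers of 2.
So 4^472 ≡ 213 · 317 · 47 · 59 · 262 ≡ 236 (mod 473).
Since 236 ≠ 1, base 4 is a Fermat witness: 473 is composite.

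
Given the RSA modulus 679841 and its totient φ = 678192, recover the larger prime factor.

φ(n) = (p−1)(q−1) = n − (p+q) + 1, so p + q = 679841 − 678192 + 1 = 1650.
p and q are the roots of t² − 1650t + 679841 = 0.
Discriminant: 1650² − 4·679841 = 2722500 − 2719364 = 3136; √3136 = 56.
q = (1650 − 56)/2 = 797, p = (1650 + 56)/2 = 853.
Check: 797 · 853 = 679841.

853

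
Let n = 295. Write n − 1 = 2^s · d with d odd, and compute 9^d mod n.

295 − 1 = 294 = 2^1 · 147, so d = 147.
9^1 ≡ 9 (mod 295)
9^2 ≡ 9^2 = 81 ≡ 81 (mod 295)
9^4 ≡ 81^2 = 6561 ≡ 71 (mod 295)
9^8 ≡ 71^2 = 5041 ≡ 26 (mod 295)
9^16 ≡ 26^2 = 676 ≡ 86 (mod 295)
9^32 ≡ 86^2 = 7396 ≡ 21 (mod 295)
9^64 ≡ 21^2 = 441 ≡ 146 (mod 295)
9^128 ≡ 146^2 = 21316 ≡ 76 (mod 295)
147 = 128 + 16 + 2 + 1 in binary powers of 2.
So 9^147 ≡ 76 · 86 · 81 · 9 ≡ 199 (mod 295).
Squaring chain: 199; never reaches −1, so base 9 is a Miller–Rabin witness that 295 is composite.

199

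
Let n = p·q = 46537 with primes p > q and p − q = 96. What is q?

Since p = q + 96, we have 46537 = q(q + 96), so q² + 96q − 46537 = 0.
Discriminant: 96² + 4·46537 = 9216 + 186148 = 195364; √195364 = 442.
q = (−96 + 442)/2 = 173, and p = q + 96 = 269.
Check: 173 · 269 = 46537.

173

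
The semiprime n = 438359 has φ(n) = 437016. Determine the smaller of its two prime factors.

557

φ(n) = (p−1)(q−1) = n − (p+q) + 1, so p + q = 438359 − 437016 + 1 = 1344.
p and q are the roots of t² − 1344t + 438359 = 0.
Discriminant: 1344² − 4·438359 = 1806336 − 1753436 = 52900; √52900 = 230.
q = (1344 − 230)/2 = 557, p = (1344 + 230)/2 = 787.
Check: 557 · 787 = 438359.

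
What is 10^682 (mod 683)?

10^1 ≡ 10 (mod 683)
10^2 ≡ 10^2 = 100 ≡ 100 (mod 683)
10^4 ≡ 100^2 = 10000 ≡ 438 (mod 683)
10^8 ≡ 438^2 = 191844 ≡ 604 (mod 683)
10^16 ≡ 604^2 = 364816 ≡ 94 (mod 683)
10^32 ≡ 94^2 = 8836 ≡ 640 (mod 683)
10^64 ≡ 640^2 = 409600 ≡ 483 (mod 683)
10^128 ≡ 483^2 = 233289 ≡ 386 (mod 683)
10^256 ≡ 386^2 = 148996 ≡ 102 (mod 683)
10^512 ≡ 102^2 = 10404 ≡ 159 (mod 683)
682 = 512 + 128 + 32 + 8 + 2 in binary powers of 2.
So 10^682 ≡ 159 · 386 · 640 · 604 · 100 ≡ 1 (mod 683).
Since the result is 1, base 10 gives no evidence that 683 is composite.

1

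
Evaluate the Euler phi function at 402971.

Factor: 402971 = 19 · 127 · 167.
φ(402971) = (19−1) · (127−1) · (167−1) = 18 · 126 · 166 = 376488.

376488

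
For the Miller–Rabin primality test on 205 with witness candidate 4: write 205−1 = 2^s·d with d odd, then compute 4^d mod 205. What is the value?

4

205 − 1 = 204 = 2^2 · 51, so d = 51.
4^1 ≡ 4 (mod 205)
4^2 ≡ 4^2 = 16 ≡ 16 (mod 205)
4^4 ≡ 16^2 = 256 ≡ 51 (mod 205)
4^8 ≡ 51^2 = 2601 ≡ 141 (mod 205)
4^16 ≡ 141^2 = 19881 ≡ 201 (mod 205)
4^32 ≡ 201^2 = 40401 ≡ 16 (mod 205)
51 = 32 + 16 + 2 + 1 in binary powers of 2.
So 4^51 ≡ 16 · 201 · 16 · 4 ≡ 4 (mod 205).
Squaring chain: 4 → 16; never reaches −1, so base 4 is a Miller–Rabin witness that 205 is composite.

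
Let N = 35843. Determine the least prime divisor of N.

73

35843 is odd.
Digit sum 23, not divisible by 3.
Ends in 3: not divisible by 5.
7: 35843 = 7·5120 + 3
11: 35843 = 11·3258 + 5
13: 35843 = 13·2757 + 2
17: 35843 = 17·2108 + 7
19: 35843 = 19·1886 + 9
23: 35843 = 23·1558 + 9
29: 35843 = 29·1235 + 28
31: 35843 = 31·1156 + 7
37: 35843 = 37·968 + 27
41: 35843 = 41·874 + 9
43: 35843 = 43·833 + 24
47: 35843 = 47·762 + 29
53: 35843 = 53·676 + 15
59: 35843 = 59·607 + 30
61: 35843 = 61·587 + 36
67: 35843 = 67·534 + 65
71: 35843 = 71·504 + 59
73: 35843 = 73·491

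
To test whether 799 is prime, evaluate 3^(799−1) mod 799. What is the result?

784

3^1 ≡ 3 (mod 799)
3^2 ≡ 3^2 = 9 ≡ 9 (mod 799)
3^4 ≡ 9^2 = 81 ≡ 81 (mod 799)
3^8 ≡ 81^2 = 6561 ≡ 169 (mod 799)
3^16 ≡ 169^2 = 28561 ≡ 596 (mod 799)
3^32 ≡ 596^2 = 355216 ≡ 460 (mod 799)
3^64 ≡ 460^2 = 211600 ≡ 664 (mod 799)
3^128 ≡ 664^2 = 440896 ≡ 647 (mod 799)
3^256 ≡ 647^2 = 418609 ≡ 732 (mod 799)
3^512 ≡ 732^2 = 535824 ≡ 494 (mod 799)
798 = 512 + 256 + 16 + 8 + 4 + 2 in binary powers of 2.
So 3^798 ≡ 494 · 732 · 596 · 169 · 81 · 9 ≡ 784 (mod 799).
Since 784 ≠ 1, base 3 is a Fermat witness: 799 is composite.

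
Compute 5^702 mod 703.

5^1 ≡ 5 (mod 703)
5^2 ≡ 5^2 = 25 ≡ 25 (mod 703)
5^4 ≡ 25^2 = 625 ≡ 625 (mod 703)
5^8 ≡ 625^2 = 390625 ≡ 460 (mod 703)
5^16 ≡ 460^2 = 211600 ≡ 700 (mod 703)
5^32 ≡ 700^2 = 490000 ≡ 9 (mod 703)
5^64 ≡ 9^2 = 81 ≡ 81 (mod 703)
5^128 ≡ 81^2 = 6561 ≡ 234 (mod 703)
5^256 ≡ 234^2 = 54756 ≡ 625 (mod 703)
5^512 ≡ 625^2 = 390625 ≡ 460 (mod 703)
702 = 512 + 128 + 32 + 16 + 8 + 4 + 2 in binary powers of 2.
So 5^702 ≡ 460 · 234 · 9 · 700 · 460 · 625 · 25 ≡ 628 (mod 703).
Since 628 ≠ 1, base 5 is a Fermat witness: 703 is composite.

628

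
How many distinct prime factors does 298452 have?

298452 = 2^2 · 74613
74613 = 3 · 24871
24871 = 7 · 3553
3553 = 11 · 323
323 = 17 · 19
298452 = 2^2 · 3 · 7 · 11 · 17 · 19, which has 6 distinct prime factors.

6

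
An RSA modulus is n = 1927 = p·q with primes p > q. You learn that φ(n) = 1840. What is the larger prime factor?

φ(n) = (p−1)(q−1) = n − (p+q) + 1, so p + q = 1927 − 1840 + 1 = 88.
p and q are the roots of t² − 88t + 1927 = 0.
Discriminant: 88² − 4·1927 = 7744 − 7708 = 36; √36 = 6.
q = (88 − 6)/2 = 41, p = (88 + 6)/2 = 47.
Check: 41 · 47 = 1927.

47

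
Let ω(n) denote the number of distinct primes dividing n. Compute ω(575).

575 = 5^2 · 23
575 = 5^2 · 23, which has 2 distinct prime factors.

2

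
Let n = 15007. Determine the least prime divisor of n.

43

15007 is odd.
Digit sum 13, not divisible by 3.
Ends in 7: not divisible by 5.
7: 15007 = 7·2143 + 6
11: 15007 = 11·1364 + 3
13: 15007 = 13·1154 + 5
17: 15007 = 17·882 + 13
19: 15007 = 19·789 + 16
23: 15007 = 23·652 + 11
29: 15007 = 29·517 + 14
31: 15007 = 31·484 + 3
37: 15007 = 37·405 + 22
41: 15007 = 41·366 + 1
43: 15007 = 43·349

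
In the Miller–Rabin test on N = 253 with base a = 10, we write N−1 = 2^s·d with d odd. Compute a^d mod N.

21

253 − 1 = 252 = 2^2 · 63, so d = 63.
10^1 ≡ 10 (mod 253)
10^2 ≡ 10^2 = 100 ≡ 100 (mod 253)
10^4 ≡ 100^2 = 10000 ≡ 133 (mod 253)
10^8 ≡ 133^2 = 17689 ≡ 232 (mod 253)
10^16 ≡ 232^2 = 53824 ≡ 188 (mod 253)
10^32 ≡ 188^2 = 35344 ≡ 177 (mod 253)
63 = 32 + 16 + 8 + 4 + 2 + 1 in binary powers of 2.
So 10^63 ≡ 177 · 188 · 232 · 133 · 100 · 10 ≡ 21 (mod 253).
Squaring chain: 21 → 188; never reaches −1, so base 10 is a Miller–Rabin witness that 253 is composite.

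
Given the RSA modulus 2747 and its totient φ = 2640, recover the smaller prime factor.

41

φ(n) = (p−1)(q−1) = n − (p+q) + 1, so p + q = 2747 − 2640 + 1 = 108.
p and q are the roots of t² − 108t + 2747 = 0.
Discriminant: 108² − 4·2747 = 11664 − 10988 = 676; √676 = 26.
q = (108 − 26)/2 = 41, p = (108 + 26)/2 = 67.
Check: 41 · 67 = 2747.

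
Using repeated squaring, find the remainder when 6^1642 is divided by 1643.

1296

6^1 ≡ 6 (mod 1643)
6^2 ≡ 6^2 = 36 ≡ 36 (mod 1643)
6^4 ≡ 36^2 = 1296 ≡ 1296 (mod 1643)
6^8 ≡ 1296^2 = 1679616 ≡ 470 (mod 1643)
6^16 ≡ 470^2 = 220900 ≡ 738 (mod 1643)
6^32 ≡ 738^2 = 544644 ≡ 811 (mod 1643)
6^64 ≡ 811^2 = 657721 ≡ 521 (mod 1643)
6^128 ≡ 521^2 = 271441 ≡ 346 (mod 1643)
6^256 ≡ 346^2 = 119716 ≡ 1420 (mod 1643)
6^512 ≡ 1420^2 = 2016400 ≡ 439 (mod 1643)
6^1024 ≡ 439^2 = 192721 ≡ 490 (mod 1643)
1642 = 1024 + 512 + 64 + 32 + 8 + 2 in binary powers of 2.
So 6^1642 ≡ 490 · 439 · 521 · 811 · 470 · 36 ≡ 1296 (mod 1643).
Since 1296 ≠ 1, base 6 is a Fermat witness: 1643 is composite.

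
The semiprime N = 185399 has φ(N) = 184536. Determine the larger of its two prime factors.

467

φ(n) = (p−1)(q−1) = n − (p+q) + 1, so p + q = 185399 − 184536 + 1 = 864.
p and q are the roots of t² − 864t + 185399 = 0.
Discriminant: 864² − 4·185399 = 746496 − 741596 = 4900; √4900 = 70.
q = (864 − 70)/2 = 397, p = (864 + 70)/2 = 467.
Check: 397 · 467 = 185399.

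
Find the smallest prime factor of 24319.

83

24319 is odd.
Digit sum 19, not divisible by 3.
Ends in 9: not divisible by 5.
7: 24319 = 7·3474 + 1
11: 24319 = 11·2210 + 9
13: 24319 = 13·1870 + 9
17: 24319 = 17·1430 + 9
19: 24319 = 19·1279 + 18
23: 24319 = 23·1057 + 8
29: 24319 = 29·838 + 17
31: 24319 = 31·784 + 15
37: 24319 = 37·657 + 10
41: 24319 = 41·593 + 6
43: 24319 = 43·565 + 24
47: 24319 = 47·517 + 20
53: 24319 = 53·458 + 45
59: 24319 = 59·412 + 11
61: 24319 = 61·398 + 41
67: 24319 = 67·362 + 65
71: 24319 = 71·342 + 37
73: 24319 = 73·333 + 10
79: 24319 = 79·307 + 66
83: 24319 = 83·293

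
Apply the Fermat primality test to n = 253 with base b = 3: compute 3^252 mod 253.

31

3^1 ≡ 3 (mod 253)
3^2 ≡ 3^2 = 9 ≡ 9 (mod 253)
3^4 ≡ 9^2 = 81 ≡ 81 (mod 253)
3^8 ≡ 81^2 = 6561 ≡ 236 (mod 253)
3^16 ≡ 236^2 = 55696 ≡ 36 (mod 253)
3^32 ≡ 36^2 = 1296 ≡ 31 (mod 253)
3^64 ≡ 31^2 = 961 ≡ 202 (mod 253)
3^128 ≡ 202^2 = 40804 ≡ 71 (mod 253)
252 = 128 + 64 + 32 + 16 + 8 + 4 in binary powers of 2.
So 3^252 ≡ 71 · 202 · 31 · 36 · 236 · 81 ≡ 31 (mod 253).
Since 31 ≠ 1, base 3 is a Fermat witness: 253 is composite.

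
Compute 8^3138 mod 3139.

1096

8^1 ≡ 8 (mod 3139)
8^2 ≡ 8^2 = 64 ≡ 64 (mod 3139)
8^4 ≡ 64^2 = 4096 ≡ 957 (mod 3139)
8^8 ≡ 957^2 = 915849 ≡ 2400 (mod 3139)
8^16 ≡ 2400^2 = 5760000 ≡ 3074 (mod 3139)
8^32 ≡ 3074^2 = 9449476 ≡ 1086 (mod 3139)
8^64 ≡ 1086^2 = 1179396 ≡ 2271 (mod 3139)
8^128 ≡ 2271^2 = 5157441 ≡ 64 (mod 3139)
8^256 ≡ 64^2 = 4096 ≡ 957 (mod 3139)
8^512 ≡ 957^2 = 915849 ≡ 2400 (mod 3139)
8^1024 ≡ 2400^2 = 5760000 ≡ 3074 (mod 3139)
8^2048 ≡ 3074^2 = 9449476 ≡ 1086 (mod 3139)
3138 = 2048 + 1024 + 64 + 2 in binary powers of 2.
So 8^3138 ≡ 1086 · 3074 · 2271 · 64 ≡ 1096 (mod 3139).
Since 1096 ≠ 1, base 8 is a Fermat witness: 3139 is composite.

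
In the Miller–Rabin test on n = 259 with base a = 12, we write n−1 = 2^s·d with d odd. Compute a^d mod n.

174

259 − 1 = 258 = 2^1 · 129, so d = 129.
12^1 ≡ 12 (mod 259)
12^2 ≡ 12^2 = 144 ≡ 144 (mod 259)
12^4 ≡ 144^2 = 20736 ≡ 16 (mod 259)
12^8 ≡ 16^2 = 256 ≡ 256 (mod 259)
12^16 ≡ 256^2 = 65536 ≡ 9 (mod 259)
12^32 ≡ 9^2 = 81 ≡ 81 (mod 259)
12^64 ≡ 81^2 = 6561 ≡ 86 (mod 259)
12^128 ≡ 86^2 = 7396 ≡ 144 (mod 259)
129 = 128 + 1 in binary powers of 2.
So 12^129 ≡ 144 · 12 ≡ 174 (mod 259).
Squaring chain: 174; never reaches −1, so base 12 is a Miller–Rabin witness that 259 is composite.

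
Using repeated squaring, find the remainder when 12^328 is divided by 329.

121

12^1 ≡ 12 (mod 329)
12^2 ≡ 12^2 = 144 ≡ 144 (mod 329)
12^4 ≡ 144^2 = 20736 ≡ 9 (mod 329)
12^8 ≡ 9^2 = 81 ≡ 81 (mod 329)
12^16 ≡ 81^2 = 6561 ≡ 310 (mod 329)
12^32 ≡ 310^2 = 96100 ≡ 32 (mod 329)
12^64 ≡ 32^2 = 1024 ≡ 37 (mod 329)
12^128 ≡ 37^2 = 1369 ≡ 53 (mod 329)
12^256 ≡ 53^2 = 2809 ≡ 177 (mod 329)
328 = 256 + 64 + 8 in binary powers of 2.
So 12^328 ≡ 177 · 37 · 81 ≡ 121 (mod 329).
Since 121 ≠ 1, base 12 is a Fermat witness: 329 is composite.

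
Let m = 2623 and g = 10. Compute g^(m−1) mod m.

10^1 ≡ 10 (mod 2623)
10^2 ≡ 10^2 = 100 ≡ 100 (mod 2623)
10^4 ≡ 100^2 = 10000 ≡ 2131 (mod 2623)
10^8 ≡ 2131^2 = 4541161 ≡ 748 (mod 2623)
10^16 ≡ 748^2 = 559504 ≡ 805 (mod 2623)
10^32 ≡ 805^2 = 648025 ≡ 144 (mod 2623)
10^64 ≡ 144^2 = 20736 ≡ 2375 (mod 2623)
10^128 ≡ 2375^2 = 5640625 ≡ 1175 (mod 2623)
10^256 ≡ 1175^2 = 1380625 ≡ 927 (mod 2623)
10^512 ≡ 927^2 = 859329 ≡ 1608 (mod 2623)
10^1024 ≡ 1608^2 = 2585664 ≡ 2009 (mod 2623)
10^2048 ≡ 2009^2 = 4036081 ≡ 1907 (mod 2623)
2622 = 2048 + 512 + 32 + 16 + 8 + 4 + 2 in binary powers of 2.
So 10^2622 ≡ 1907 · 1608 · 144 · 805 · 748 · 2131 · 100 ≡ 735 (mod 2623).
Since 735 ≠ 1, base 10 is a Fermat witness: 2623 is composite.

735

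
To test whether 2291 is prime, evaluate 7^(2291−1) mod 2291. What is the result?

7^1 ≡ 7 (mod 2291)
7^2 ≡ 7^2 = 49 ≡ 49 (mod 2291)
7^4 ≡ 49^2 = 2401 ≡ 110 (mod 2291)
7^8 ≡ 110^2 = 12100 ≡ 645 (mod 2291)
7^16 ≡ 645^2 = 416025 ≡ 1354 (mod 2291)
7^32 ≡ 1354^2 = 1833316 ≡ 516 (mod 2291)
7^64 ≡ 516^2 = 266256 ≡ 500 (mod 2291)
7^128 ≡ 500^2 = 250000 ≡ 281 (mod 2291)
7^256 ≡ 281^2 = 78961 ≡ 1067 (mod 2291)
7^512 ≡ 1067^2 = 1138489 ≡ 2153 (mod 2291)
7^1024 ≡ 2153^2 = 4635409 ≡ 716 (mod 2291)
7^2048 ≡ 716^2 = 512656 ≡ 1763 (mod 2291)
2290 = 2048 + 128 + 64 + 32 + 16 + 2 in binary powers of 2.
So 7^2290 ≡ 1763 · 281 · 500 · 516 · 1354 · 49 ≡ 1747 (mod 2291).
Since 1747 ≠ 1, base 7 is a Fermat witness: 2291 is composite.

1747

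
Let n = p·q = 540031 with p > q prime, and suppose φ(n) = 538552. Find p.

φ(n) = (p−1)(q−1) = n − (p+q) + 1, so p + q = 540031 − 538552 + 1 = 1480.
p and q are the roots of t² − 1480t + 540031 = 0.
Discriminant: 1480² − 4·540031 = 2190400 − 2160124 = 30276; √30276 = 174.
q = (1480 − 174)/2 = 653, p = (1480 + 174)/2 = 827.
Check: 653 · 827 = 540031.

827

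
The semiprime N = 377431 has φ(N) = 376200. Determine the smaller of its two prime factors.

φ(n) = (p−1)(q−1) = n − (p+q) + 1, so p + q = 377431 − 376200 + 1 = 1232.
p and q are the roots of t² − 1232t + 377431 = 0.
Discriminant: 1232² − 4·377431 = 1517824 − 1509724 = 8100; √8100 = 90.
q = (1232 − 90)/2 = 571, p = (1232 + 90)/2 = 661.
Check: 571 · 661 = 377431.

571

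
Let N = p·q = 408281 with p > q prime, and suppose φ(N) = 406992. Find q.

557

φ(n) = (p−1)(q−1) = n − (p+q) + 1, so p + q = 408281 − 406992 + 1 = 1290.
p and q are the roots of t² − 1290t + 408281 = 0.
Discriminant: 1290² − 4·408281 = 1664100 − 1633124 = 30976; √30976 = 176.
q = (1290 − 176)/2 = 557, p = (1290 + 176)/2 = 733.
Check: 557 · 733 = 408281.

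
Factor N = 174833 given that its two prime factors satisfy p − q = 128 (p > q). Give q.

Since p = q + 128, we have 174833 = q(q + 128), so q² + 128q − 174833 = 0.
Discriminant: 128² + 4·174833 = 16384 + 699332 = 715716; √715716 = 846.
q = (−128 + 846)/2 = 359, and p = q + 128 = 487.
Check: 359 · 487 = 174833.

359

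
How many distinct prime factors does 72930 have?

72930 = 2 · 36465
36465 = 3 · 12155
12155 = 5 · 2431
2431 = 11 · 221
221 = 13 · 17
72930 = 2 · 3 · 5 · 11 · 13 · 17, which has 6 distinct prime factors.

6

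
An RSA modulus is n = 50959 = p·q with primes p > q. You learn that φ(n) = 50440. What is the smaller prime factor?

131

φ(n) = (p−1)(q−1) = n − (p+q) + 1, so p + q = 50959 − 50440 + 1 = 520.
p and q are the roots of t² − 520t + 50959 = 0.
Discriminant: 520² − 4·50959 = 270400 − 203836 = 66564; √66564 = 258.
q = (520 − 258)/2 = 131, p = (520 + 258)/2 = 389.
Check: 131 · 389 = 50959.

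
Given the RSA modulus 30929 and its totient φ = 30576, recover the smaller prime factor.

φ(n) = (p−1)(q−1) = n − (p+q) + 1, so p + q = 30929 − 30576 + 1 = 354.
p and q are the roots of t² − 354t + 30929 = 0.
Discriminant: 354² − 4·30929 = 125316 − 123716 = 1600; √1600 = 40.
q = (354 − 40)/2 = 157, p = (354 + 40)/2 = 197.
Check: 157 · 197 = 30929.

157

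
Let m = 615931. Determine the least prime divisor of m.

29

615931 is odd.
Digit sum 25, not divisible by 3.
Ends in 1: not divisible by 5.
7: 615931 = 7·87990 + 1
11: 615931 = 11·55993 + 8
13: 615931 = 13·47379 + 4
17: 615931 = 17·36231 + 4
19: 615931 = 19·32417 + 8
23: 615931 = 23·26779 + 14
29: 615931 = 29·21239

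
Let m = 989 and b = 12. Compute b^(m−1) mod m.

418

12^1 ≡ 12 (mod 989)
12^2 ≡ 12^2 = 144 ≡ 144 (mod 989)
12^4 ≡ 144^2 = 20736 ≡ 956 (mod 989)
12^8 ≡ 956^2 = 913936 ≡ 100 (mod 989)
12^16 ≡ 100^2 = 10000 ≡ 110 (mod 989)
12^32 ≡ 110^2 = 12100 ≡ 232 (mod 989)
12^64 ≡ 232^2 = 53824 ≡ 418 (mod 989)
12^128 ≡ 418^2 = 174724 ≡ 660 (mod 989)
12^256 ≡ 660^2 = 435600 ≡ 440 (mod 989)
12^512 ≡ 440^2 = 193600 ≡ 745 (mod 989)
988 = 512 + 256 + 128 + 64 + 16 + 8 + 4 in binary powers of 2.
So 12^988 ≡ 745 · 440 · 660 · 418 · 110 · 100 · 956 ≡ 418 (mod 989).
Since 418 ≠ 1, base 12 is a Fermat witness: 989 is composite.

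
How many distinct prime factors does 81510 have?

81510 = 2 · 40755
40755 = 3 · 13585
13585 = 5 · 2717
2717 = 11 · 247
247 = 13 · 19
81510 = 2 · 3 · 5 · 11 · 13 · 19, which has 6 distinct prime factors.

6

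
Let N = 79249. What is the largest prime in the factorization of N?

97

79249 = 19 · 4171
4171 = 43 · 97
97 is prime.
So 79249 = 19 · 43 · 97; the largest prime factor is 97.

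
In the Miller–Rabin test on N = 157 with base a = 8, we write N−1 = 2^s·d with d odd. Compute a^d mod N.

28

157 − 1 = 156 = 2^2 · 39, so d = 39.
8^1 ≡ 8 (mod 157)
8^2 ≡ 8^2 = 64 ≡ 64 (mod 157)
8^4 ≡ 64^2 = 4096 ≡ 14 (mod 157)
8^8 ≡ 14^2 = 196 ≡ 39 (mod 157)
8^16 ≡ 39^2 = 1521 ≡ 108 (mod 157)
8^32 ≡ 108^2 = 11664 ≡ 46 (mod 157)
39 = 32 + 4 + 2 + 1 in binary powers of 2.
So 8^39 ≡ 46 · 14 · 64 · 8 ≡ 28 (mod 157).
Squaring chain: 28 → 156; reaches −1, so base 8 does not prove 157 composite.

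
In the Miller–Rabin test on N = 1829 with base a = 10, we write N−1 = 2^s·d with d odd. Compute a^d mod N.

1829 − 1 = 1828 = 2^2 · 457, so d = 457.
10^1 ≡ 10 (mod 1829)
10^2 ≡ 10^2 = 100 ≡ 100 (mod 1829)
10^4 ≡ 100^2 = 10000 ≡ 855 (mod 1829)
10^8 ≡ 855^2 = 731025 ≡ 1254 (mod 1829)
10^16 ≡ 1254^2 = 1572516 ≡ 1405 (mod 1829)
10^32 ≡ 1405^2 = 1974025 ≡ 534 (mod 1829)
10^64 ≡ 534^2 = 285156 ≡ 1661 (mod 1829)
10^128 ≡ 1661^2 = 2758921 ≡ 789 (mod 1829)
10^256 ≡ 789^2 = 622521 ≡ 661 (mod 1829)
457 = 256 + 128 + 64 + 8 + 1 in binary powers of 2.
So 10^457 ≡ 661 · 789 · 1661 · 1254 · 10 ≡ 1043 (mod 1829).
Squaring chain: 1043 → 1423; never reaches −1, so base 10 is a Miller–Rabin witness that 1829 is composite.

1043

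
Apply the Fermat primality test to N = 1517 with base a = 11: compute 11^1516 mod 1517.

359

11^1 ≡ 11 (mod 1517)
11^2 ≡ 11^2 = 121 ≡ 121 (mod 1517)
11^4 ≡ 121^2 = 14641 ≡ 988 (mod 1517)
11^8 ≡ 988^2 = 976144 ≡ 713 (mod 1517)
11^16 ≡ 713^2 = 508369 ≡ 174 (mod 1517)
11^32 ≡ 174^2 = 30276 ≡ 1453 (mod 1517)
11^64 ≡ 1453^2 = 2111209 ≡ 1062 (mod 1517)
11^128 ≡ 1062^2 = 1127844 ≡ 713 (mod 1517)
11^256 ≡ 713^2 = 508369 ≡ 174 (mod 1517)
11^512 ≡ 174^2 = 30276 ≡ 1453 (mod 1517)
11^1024 ≡ 1453^2 = 2111209 ≡ 1062 (mod 1517)
1516 = 1024 + 256 + 128 + 64 + 32 + 8 + 4 in binary powers of 2.
So 11^1516 ≡ 1062 · 174 · 713 · 1062 · 1453 · 713 · 988 ≡ 359 (mod 1517).
Since 359 ≠ 1, base 11 is a Fermat witness: 1517 is composite.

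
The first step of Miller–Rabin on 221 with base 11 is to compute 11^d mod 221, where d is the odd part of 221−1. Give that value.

221 − 1 = 220 = 2^2 · 55, so d = 55.
11^1 ≡ 11 (mod 221)
11^2 ≡ 11^2 = 121 ≡ 121 (mod 221)
11^4 ≡ 121^2 = 14641 ≡ 55 (mod 221)
11^8 ≡ 55^2 = 3025 ≡ 152 (mod 221)
11^16 ≡ 152^2 = 23104 ≡ 120 (mod 221)
11^32 ≡ 120^2 = 14400 ≡ 35 (mod 221)
55 = 32 + 16 + 4 + 2 + 1 in binary powers of 2.
So 11^55 ≡ 35 · 120 · 55 · 121 · 11 ≡ 54 (mod 221).
Squaring chain: 54 → 43; never reaches −1, so base 11 is a Miller–Rabin witness that 221 is composite.

54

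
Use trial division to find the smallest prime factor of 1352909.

43

1352909 is odd.
Digit sum 29, not divisible by 3.
Ends in 9: not divisible by 5.
7: 1352909 = 7·193272 + 5
11: 1352909 = 11·122991 + 8
13: 1352909 = 13·104069 + 12
17: 1352909 = 17·79582 + 15
19: 1352909 = 19·71205 + 14
23: 1352909 = 23·58822 + 3
29: 1352909 = 29·46652 + 1
31: 1352909 = 31·43642 + 7
37: 1352909 = 37·36565 + 4
41: 1352909 = 41·32997 + 32
43: 1352909 = 43·31463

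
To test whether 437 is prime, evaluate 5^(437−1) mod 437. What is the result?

5^1 ≡ 5 (mod 437)
5^2 ≡ 5^2 = 25 ≡ 25 (mod 437)
5^4 ≡ 25^2 = 625 ≡ 188 (mod 437)
5^8 ≡ 188^2 = 35344 ≡ 384 (mod 437)
5^16 ≡ 384^2 = 147456 ≡ 187 (mod 437)
5^32 ≡ 187^2 = 34969 ≡ 9 (mod 437)
5^64 ≡ 9^2 = 81 ≡ 81 (mod 437)
5^128 ≡ 81^2 = 6561 ≡ 6 (mod 437)
5^256 ≡ 6^2 = 36 ≡ 36 (mod 437)
436 = 256 + 128 + 32 + 16 + 4 in binary powers of 2.
So 5^436 ≡ 36 · 6 · 9 · 187 · 188 ≡ 397 (mod 437).
Since 397 ≠ 1, base 5 is a Fermat witness: 437 is composite.

397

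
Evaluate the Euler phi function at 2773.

2668

Factor: 2773 = 47 · 59.
φ(2773) = (47−1) · (59−1) = 46 · 58 = 2668.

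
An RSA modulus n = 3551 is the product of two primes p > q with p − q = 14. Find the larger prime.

Since p = q + 14, we have 3551 = q(q + 14), so q² + 14q − 3551 = 0.
Discriminant: 14² + 4·3551 = 196 + 14204 = 14400; √14400 = 120.
q = (−14 + 120)/2 = 53, and p = q + 14 = 67.
Check: 53 · 67 = 3551.

67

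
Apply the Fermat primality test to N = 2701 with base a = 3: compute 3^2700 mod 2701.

1

3^1 ≡ 3 (mod 2701)
3^2 ≡ 3^2 = 9 ≡ 9 (mod 2701)
3^4 ≡ 9^2 = 81 ≡ 81 (mod 2701)
3^8 ≡ 81^2 = 6561 ≡ 1159 (mod 2701)
3^16 ≡ 1159^2 = 1343281 ≡ 884 (mod 2701)
3^32 ≡ 884^2 = 781456 ≡ 867 (mod 2701)
3^64 ≡ 867^2 = 751689 ≡ 811 (mod 2701)
3^128 ≡ 811^2 = 657721 ≡ 1378 (mod 2701)
3^256 ≡ 1378^2 = 1898884 ≡ 81 (mod 2701)
3^512 ≡ 81^2 = 6561 ≡ 1159 (mod 2701)
3^1024 ≡ 1159^2 = 1343281 ≡ 884 (mod 2701)
3^2048 ≡ 884^2 = 781456 ≡ 867 (mod 2701)
2700 = 2048 + 512 + 128 + 8 + 4 in binary powers of 2.
So 3^2700 ≡ 867 · 1159 · 1378 · 1159 · 81 ≡ 1 (mod 2701).
Since the result is 1, base 3 gives no evidence that 2701 is composite.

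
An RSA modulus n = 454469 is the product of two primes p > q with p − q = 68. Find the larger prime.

Since p = q + 68, we have 454469 = q(q + 68), so q² + 68q − 454469 = 0.
Discriminant: 68² + 4·454469 = 4624 + 1817876 = 1822500; √1822500 = 1350.
q = (−68 + 1350)/2 = 641, and p = q + 68 = 709.
Check: 641 · 709 = 454469.

709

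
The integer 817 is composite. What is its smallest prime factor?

817 is odd.
Digit sum 16, not divisible by 3.
Ends in 7: not divisible by 5.
7: 817 = 7·116 + 5
11: 817 = 11·74 + 3
13: 817 = 13·62 + 11
17: 817 = 17·48 + 1
19: 817 = 19·43

19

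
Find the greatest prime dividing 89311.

67

89311 = 31 · 2881
2881 = 43 · 67
67 is prime.
So 89311 = 31 · 43 · 67; the largest prime factor is 67.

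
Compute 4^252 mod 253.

236

4^1 ≡ 4 (mod 253)
4^2 ≡ 4^2 = 16 ≡ 16 (mod 253)
4^4 ≡ 16^2 = 256 ≡ 3 (mod 253)
4^8 ≡ 3^2 = 9 ≡ 9 (mod 253)
4^16 ≡ 9^2 = 81 ≡ 81 (mod 253)
4^32 ≡ 81^2 = 6561 ≡ 236 (mod 253)
4^64 ≡ 236^2 = 55696 ≡ 36 (mod 253)
4^128 ≡ 36^2 = 1296 ≡ 31 (mod 253)
252 = 128 + 64 + 32 + 16 + 8 + 4 in binary powers of 2.
So 4^252 ≡ 31 · 36 · 236 · 81 · 9 · 3 ≡ 236 (mod 253).
Since 236 ≠ 1, base 4 is a Fermat witness: 253 is composite.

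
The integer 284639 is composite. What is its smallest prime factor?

284639 is odd.
Digit sum 32, not divisible by 3.
Ends in 9: not divisible by 5.
7: 284639 = 7·40662 + 5
11: 284639 = 11·25876 + 3
13: 284639 = 13·21895 + 4
17: 284639 = 17·16743 + 8
19: 284639 = 19·14981

19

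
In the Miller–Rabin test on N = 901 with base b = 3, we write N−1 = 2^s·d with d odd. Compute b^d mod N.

901 − 1 = 900 = 2^2 · 225, so d = 225.
3^1 ≡ 3 (mod 901)
3^2 ≡ 3^2 = 9 ≡ 9 (mod 901)
3^4 ≡ 9^2 = 81 ≡ 81 (mod 901)
3^8 ≡ 81^2 = 6561 ≡ 254 (mod 901)
3^16 ≡ 254^2 = 64516 ≡ 545 (mod 901)
3^32 ≡ 545^2 = 297025 ≡ 596 (mod 901)
3^64 ≡ 596^2 = 355216 ≡ 222 (mod 901)
3^128 ≡ 222^2 = 49284 ≡ 630 (mod 901)
225 = 128 + 64 + 32 + 1 in binary powers of 2.
So 3^225 ≡ 630 · 222 · 596 · 3 ≡ 734 (mod 901).
Squaring chain: 734 → 859; never reaches −1, so base 3 is a Miller–Rabin witness that 901 is composite.

734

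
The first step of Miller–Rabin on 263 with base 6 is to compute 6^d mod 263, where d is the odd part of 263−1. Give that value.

1

263 − 1 = 262 = 2^1 · 131, so d = 131.
6^1 ≡ 6 (mod 263)
6^2 ≡ 6^2 = 36 ≡ 36 (mod 263)
6^4 ≡ 36^2 = 1296 ≡ 244 (mod 263)
6^8 ≡ 244^2 = 59536 ≡ 98 (mod 263)
6^16 ≡ 98^2 = 9604 ≡ 136 (mod 263)
6^32 ≡ 136^2 = 18496 ≡ 86 (mod 263)
6^64 ≡ 86^2 = 7396 ≡ 32 (mod 263)
6^128 ≡ 32^2 = 1024 ≡ 235 (mod 263)
131 = 128 + 2 + 1 in binary powers of 2.
So 6^131 ≡ 235 · 36 · 6 ≡ 1 (mod 263).
Since 6^d ≡ 1 (mod 263), base 6 does not prove 263 composite.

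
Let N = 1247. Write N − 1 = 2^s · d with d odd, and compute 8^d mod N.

945

1247 − 1 = 1246 = 2^1 · 623, so d = 623.
8^1 ≡ 8 (mod 1247)
8^2 ≡ 8^2 = 64 ≡ 64 (mod 1247)
8^4 ≡ 64^2 = 4096 ≡ 355 (mod 1247)
8^8 ≡ 355^2 = 126025 ≡ 78 (mod 1247)
8^16 ≡ 78^2 = 6084 ≡ 1096 (mod 1247)
8^32 ≡ 1096^2 = 1201216 ≡ 355 (mod 1247)
8^64 ≡ 355^2 = 126025 ≡ 78 (mod 1247)
8^128 ≡ 78^2 = 6084 ≡ 1096 (mod 1247)
8^256 ≡ 1096^2 = 1201216 ≡ 355 (mod 1247)
8^512 ≡ 355^2 = 126025 ≡ 78 (mod 1247)
623 = 512 + 64 + 32 + 8 + 4 + 2 + 1 in binary powers of 2.
So 8^623 ≡ 78 · 78 · 355 · 78 · 355 · 64 · 8 ≡ 945 (mod 1247).
Squaring chain: 945; never reaches −1, so base 8 is a Miller–Rabin witness that 1247 is composite.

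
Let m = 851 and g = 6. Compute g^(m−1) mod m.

147

6^1 ≡ 6 (mod 851)
6^2 ≡ 6^2 = 36 ≡ 36 (mod 851)
6^4 ≡ 36^2 = 1296 ≡ 445 (mod 851)
6^8 ≡ 445^2 = 198025 ≡ 593 (mod 851)
6^16 ≡ 593^2 = 351649 ≡ 186 (mod 851)
6^32 ≡ 186^2 = 34596 ≡ 556 (mod 851)
6^64 ≡ 556^2 = 309136 ≡ 223 (mod 851)
6^128 ≡ 223^2 = 49729 ≡ 371 (mod 851)
6^256 ≡ 371^2 = 137641 ≡ 630 (mod 851)
6^512 ≡ 630^2 = 396900 ≡ 334 (mod 851)
850 = 512 + 256 + 64 + 16 + 2 in binary powers of 2.
So 6^850 ≡ 334 · 630 · 223 · 186 · 36 ≡ 147 (mod 851).
Since 147 ≠ 1, base 6 is a Fermat witness: 851 is composite.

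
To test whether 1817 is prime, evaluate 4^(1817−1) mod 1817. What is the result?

4^1 ≡ 4 (mod 1817)
4^2 ≡ 4^2 = 16 ≡ 16 (mod 1817)
4^4 ≡ 16^2 = 256 ≡ 256 (mod 1817)
4^8 ≡ 256^2 = 65536 ≡ 124 (mod 1817)
4^16 ≡ 124^2 = 15376 ≡ 840 (mod 1817)
4^32 ≡ 840^2 = 705600 ≡ 604 (mod 1817)
4^64 ≡ 604^2 = 364816 ≡ 1416 (mod 1817)
4^128 ≡ 1416^2 = 2005056 ≡ 905 (mod 1817)
4^256 ≡ 905^2 = 819025 ≡ 1375 (mod 1817)
4^512 ≡ 1375^2 = 1890625 ≡ 945 (mod 1817)
4^1024 ≡ 945^2 = 893025 ≡ 878 (mod 1817)
1816 = 1024 + 512 + 256 + 16 + 8 in binary powers of 2.
So 4^1816 ≡ 878 · 945 · 1375 · 840 · 124 ≡ 901 (mod 1817).
Since 901 ≠ 1, base 4 is a Fermat witness: 1817 is composite.

901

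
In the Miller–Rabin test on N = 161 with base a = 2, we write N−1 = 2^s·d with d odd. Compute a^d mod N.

32

161 − 1 = 160 = 2^5 · 5, so d = 5.
2^1 ≡ 2 (mod 161)
2^2 ≡ 2^2 = 4 ≡ 4 (mod 161)
2^4 ≡ 4^2 = 16 ≡ 16 (mod 161)
5 = 4 + 1 in binary powers of 2.
So 2^5 ≡ 16 · 2 ≡ 32 (mod 161).
Squaring chain: 32 → 58 → 144 → 128 → 123; never reaches −1, so base 2 is a Miller–Rabin witness that 161 is composite.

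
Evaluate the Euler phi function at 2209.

Factor: 2209 = 47^2.
φ(2209) = 47^1·(47−1) = 2162.

2162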